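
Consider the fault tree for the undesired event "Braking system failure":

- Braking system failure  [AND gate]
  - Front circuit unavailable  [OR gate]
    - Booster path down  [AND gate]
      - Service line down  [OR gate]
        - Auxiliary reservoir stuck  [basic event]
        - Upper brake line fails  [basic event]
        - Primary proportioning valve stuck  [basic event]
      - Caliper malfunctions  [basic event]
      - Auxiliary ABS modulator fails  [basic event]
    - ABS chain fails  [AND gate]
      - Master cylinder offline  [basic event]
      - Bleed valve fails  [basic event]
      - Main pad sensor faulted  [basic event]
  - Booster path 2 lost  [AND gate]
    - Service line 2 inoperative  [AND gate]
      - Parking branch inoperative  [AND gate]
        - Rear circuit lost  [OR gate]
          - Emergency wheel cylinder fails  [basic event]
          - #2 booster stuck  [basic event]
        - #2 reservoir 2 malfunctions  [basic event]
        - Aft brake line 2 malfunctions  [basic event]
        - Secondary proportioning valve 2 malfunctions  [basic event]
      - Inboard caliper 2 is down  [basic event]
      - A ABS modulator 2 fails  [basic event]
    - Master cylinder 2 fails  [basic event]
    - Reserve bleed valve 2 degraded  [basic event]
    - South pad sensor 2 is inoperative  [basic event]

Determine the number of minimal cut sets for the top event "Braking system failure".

8

Service line down [OR]: union of children's cut sets → 3 cut set(s).
Booster path down [AND]: one cut set from each child combined → 3 × 1 × 1 = 3 cut set(s).
ABS chain fails [AND]: one cut set from each child combined → 1 × 1 × 1 = 1 cut set(s).
Front circuit unavailable [OR]: union of children's cut sets → 4 cut set(s).
Rear circuit lost [OR]: union of children's cut sets → 2 cut set(s).
Parking branch inoperative [AND]: one cut set from each child combined → 2 × 1 × 1 × 1 = 2 cut set(s).
Service line 2 inoperative [AND]: one cut set from each child combined → 2 × 1 × 1 = 2 cut set(s).
Booster path 2 lost [AND]: one cut set from each child combined → 2 × 1 × 1 × 1 = 2 cut set(s).
Braking system failure [AND]: one cut set from each child combined → 4 × 2 = 8 cut set(s).
Minimal cut sets: {#2 reservoir 2 malfunctions, A ABS modulator 2 fails, Aft brake line 2 malfunctions, Auxiliary ABS modulator fails, Auxiliary reservoir stuck, Caliper malfunctions, Emergency wheel cylinder fails, Inboard caliper 2 is down, Master cylinder 2 fails, Reserve bleed valve 2 degraded, Secondary proportioning valve 2 malfunctions, South pad sensor 2 is inoperative}; {#2 booster stuck, #2 reservoir 2 malfunctions, A ABS modulator 2 fails, Aft brake line 2 malfunctions, Auxiliary ABS modulator fails, Auxiliary reservoir stuck, Caliper malfunctions, Inboard caliper 2 is down, Master cylinder 2 fails, Reserve bleed valve 2 degraded, Secondary proportioning valve 2 malfunctions, South pad sensor 2 is inoperative}; {#2 reservoir 2 malfunctions, A ABS modulator 2 fails, Aft brake line 2 malfunctions, Auxiliary ABS modulator fails, Caliper malfunctions, Emergency wheel cylinder fails, Inboard caliper 2 is down, Master cylinder 2 fails, Reserve bleed valve 2 degraded, Secondary proportioning valve 2 malfunctions, South pad sensor 2 is inoperative, Upper brake line fails}; {#2 booster stuck, #2 reservoir 2 malfunctions, A ABS modulator 2 fails, Aft brake line 2 malfunctions, Auxiliary ABS modulator fails, Caliper malfunctions, Inboard caliper 2 is down, Master cylinder 2 fails, Reserve bleed valve 2 degraded, Secondary proportioning valve 2 malfunctions, South pad sensor 2 is inoperative, Upper brake line fails}; {#2 reservoir 2 malfunctions, A ABS modulator 2 fails, Aft brake line 2 malfunctions, Auxiliary ABS modulator fails, Caliper malfunctions, Emergency wheel cylinder fails, Inboard caliper 2 is down, Master cylinder 2 fails, Primary proportioning valve stuck, Reserve bleed valve 2 degraded, Secondary proportioning valve 2 malfunctions, South pad sensor 2 is inoperative}; {#2 booster stuck, #2 reservoir 2 malfunctions, A ABS modulator 2 fails, Aft brake line 2 malfunctions, Auxiliary ABS modulator fails, Caliper malfunctions, Inboard caliper 2 is down, Master cylinder 2 fails, Primary proportioning valve stuck, Reserve bleed valve 2 degraded, Secondary proportioning valve 2 malfunctions, South pad sensor 2 is inoperative}; {#2 reservoir 2 malfunctions, A ABS modulator 2 fails, Aft brake line 2 malfunctions, Bleed valve fails, Emergency wheel cylinder fails, Inboard caliper 2 is down, Main pad sensor faulted, Master cylinder 2 fails, Master cylinder offline, Reserve bleed valve 2 degraded, Secondary proportioning valve 2 malfunctions, South pad sensor 2 is inoperative}; {#2 booster stuck, #2 reservoir 2 malfunctions, A ABS modulator 2 fails, Aft brake line 2 malfunctions, Bleed valve fails, Inboard caliper 2 is down, Main pad sensor faulted, Master cylinder 2 fails, Master cylinder offline, Reserve bleed valve 2 degraded, Secondary proportioning valve 2 malfunctions, South pad sensor 2 is inoperative}.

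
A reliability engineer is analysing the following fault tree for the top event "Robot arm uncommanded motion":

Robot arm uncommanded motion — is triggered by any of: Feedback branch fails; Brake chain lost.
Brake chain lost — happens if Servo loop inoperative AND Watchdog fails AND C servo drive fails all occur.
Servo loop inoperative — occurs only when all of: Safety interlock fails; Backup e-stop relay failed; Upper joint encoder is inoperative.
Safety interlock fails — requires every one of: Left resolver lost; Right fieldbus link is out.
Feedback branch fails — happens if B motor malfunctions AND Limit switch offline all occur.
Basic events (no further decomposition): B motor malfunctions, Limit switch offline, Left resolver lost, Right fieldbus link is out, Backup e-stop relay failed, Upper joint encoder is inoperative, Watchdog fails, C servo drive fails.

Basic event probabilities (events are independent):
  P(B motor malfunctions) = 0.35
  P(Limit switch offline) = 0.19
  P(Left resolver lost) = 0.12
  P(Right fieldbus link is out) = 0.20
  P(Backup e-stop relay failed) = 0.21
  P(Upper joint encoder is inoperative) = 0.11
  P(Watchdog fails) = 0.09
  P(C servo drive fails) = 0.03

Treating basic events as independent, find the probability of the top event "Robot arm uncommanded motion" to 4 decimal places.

0.0665

P(Feedback branch fails) [AND] = 0.35 × 0.19 = 0.066500
P(Safety interlock fails) [AND] = 0.12 × 0.20 = 0.024000
P(Servo loop inoperative) [AND] = 0.024000 × 0.21 × 0.11 = 0.000554
P(Brake chain lost) [AND] = 0.000554 × 0.09 × 0.03 = 0.000001
P(Robot arm uncommanded motion) [OR] = 1 − (1−0.066500) × (1−0.000001) = 0.066501
Rounded to 4 decimal places: P(Robot arm uncommanded motion) ≈ 0.0665.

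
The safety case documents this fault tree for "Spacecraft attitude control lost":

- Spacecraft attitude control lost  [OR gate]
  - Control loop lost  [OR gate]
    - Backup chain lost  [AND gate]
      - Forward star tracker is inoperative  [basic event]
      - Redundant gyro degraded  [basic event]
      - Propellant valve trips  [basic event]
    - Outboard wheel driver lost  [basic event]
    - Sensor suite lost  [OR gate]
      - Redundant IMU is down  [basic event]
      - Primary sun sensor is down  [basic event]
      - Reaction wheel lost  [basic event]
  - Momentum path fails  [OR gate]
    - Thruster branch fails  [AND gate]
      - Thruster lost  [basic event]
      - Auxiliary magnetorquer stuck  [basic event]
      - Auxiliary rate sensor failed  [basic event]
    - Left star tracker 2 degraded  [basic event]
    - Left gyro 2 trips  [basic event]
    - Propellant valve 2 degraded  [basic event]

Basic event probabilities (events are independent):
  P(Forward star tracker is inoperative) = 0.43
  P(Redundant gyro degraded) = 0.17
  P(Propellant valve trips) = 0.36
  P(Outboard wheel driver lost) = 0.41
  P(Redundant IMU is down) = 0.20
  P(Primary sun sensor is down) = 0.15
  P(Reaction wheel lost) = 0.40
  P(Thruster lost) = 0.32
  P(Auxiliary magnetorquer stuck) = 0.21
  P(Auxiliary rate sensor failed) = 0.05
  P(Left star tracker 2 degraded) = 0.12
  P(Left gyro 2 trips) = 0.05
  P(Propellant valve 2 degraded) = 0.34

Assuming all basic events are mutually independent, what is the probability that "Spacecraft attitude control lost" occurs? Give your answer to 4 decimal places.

P(Backup chain lost) [AND] = 0.43 × 0.17 × 0.36 = 0.026316
P(Sensor suite lost) [OR] = 1 − (1−0.20) × (1−0.15) × (1−0.40) = 0.592000
P(Control loop lost) [OR] = 1 − (1−0.026316) × (1−0.41) × (1−0.592000) = 0.765615
P(Thruster branch fails) [AND] = 0.32 × 0.21 × 0.05 = 0.003360
P(Momentum path fails) [OR] = 1 − (1−0.003360) × (1−0.12) × (1−0.05) × (1−0.34) = 0.450094
P(Spacecraft attitude control lost) [OR] = 1 − (1−0.765615) × (1−0.450094) = 0.871110
Rounded to 4 decimal places: P(Spacecraft attitude control lost) ≈ 0.8711.

0.8711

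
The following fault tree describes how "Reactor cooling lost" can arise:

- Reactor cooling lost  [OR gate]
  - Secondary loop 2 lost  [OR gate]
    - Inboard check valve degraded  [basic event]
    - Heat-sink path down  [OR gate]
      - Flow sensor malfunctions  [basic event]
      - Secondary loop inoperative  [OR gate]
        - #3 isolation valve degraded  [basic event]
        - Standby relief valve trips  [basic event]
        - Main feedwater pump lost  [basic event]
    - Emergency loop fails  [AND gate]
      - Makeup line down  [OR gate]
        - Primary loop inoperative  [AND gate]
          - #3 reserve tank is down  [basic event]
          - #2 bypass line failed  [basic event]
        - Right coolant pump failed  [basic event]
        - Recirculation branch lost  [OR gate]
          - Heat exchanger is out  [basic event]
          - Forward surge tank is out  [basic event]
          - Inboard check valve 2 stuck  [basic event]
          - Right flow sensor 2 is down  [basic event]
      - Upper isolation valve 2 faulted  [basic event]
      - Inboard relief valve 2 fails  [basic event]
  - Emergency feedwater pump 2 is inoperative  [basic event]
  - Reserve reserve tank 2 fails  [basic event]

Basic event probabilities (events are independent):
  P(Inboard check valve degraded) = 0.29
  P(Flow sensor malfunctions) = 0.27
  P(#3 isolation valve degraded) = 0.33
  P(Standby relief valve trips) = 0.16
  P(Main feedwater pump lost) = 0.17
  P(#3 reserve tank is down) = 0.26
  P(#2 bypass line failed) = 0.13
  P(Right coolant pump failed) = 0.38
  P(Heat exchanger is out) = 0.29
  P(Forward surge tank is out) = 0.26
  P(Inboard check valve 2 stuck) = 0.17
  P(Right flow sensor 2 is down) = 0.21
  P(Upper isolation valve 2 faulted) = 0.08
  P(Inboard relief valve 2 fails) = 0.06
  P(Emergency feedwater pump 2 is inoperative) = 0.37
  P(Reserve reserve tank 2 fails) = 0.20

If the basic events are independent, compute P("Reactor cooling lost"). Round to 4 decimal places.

0.8784

P(Secondary loop inoperative) [OR] = 1 − (1−0.33) × (1−0.16) × (1−0.17) = 0.532876
P(Heat-sink path down) [OR] = 1 − (1−0.27) × (1−0.532876) = 0.658999
P(Primary loop inoperative) [AND] = 0.26 × 0.13 = 0.033800
P(Recirculation branch lost) [OR] = 1 − (1−0.29) × (1−0.26) × (1−0.17) × (1−0.21) = 0.655495
P(Makeup line down) [OR] = 1 − (1−0.033800) × (1−0.38) × (1−0.655495) = 0.793626
P(Emergency loop fails) [AND] = 0.793626 × 0.08 × 0.06 = 0.003809
P(Secondary loop 2 lost) [OR] = 1 − (1−0.29) × (1−0.658999) × (1−0.003809) = 0.758811
P(Reactor cooling lost) [OR] = 1 − (1−0.758811) × (1−0.37) × (1−0.20) = 0.878441
Rounded to 4 decimal places: P(Reactor cooling lost) ≈ 0.8784.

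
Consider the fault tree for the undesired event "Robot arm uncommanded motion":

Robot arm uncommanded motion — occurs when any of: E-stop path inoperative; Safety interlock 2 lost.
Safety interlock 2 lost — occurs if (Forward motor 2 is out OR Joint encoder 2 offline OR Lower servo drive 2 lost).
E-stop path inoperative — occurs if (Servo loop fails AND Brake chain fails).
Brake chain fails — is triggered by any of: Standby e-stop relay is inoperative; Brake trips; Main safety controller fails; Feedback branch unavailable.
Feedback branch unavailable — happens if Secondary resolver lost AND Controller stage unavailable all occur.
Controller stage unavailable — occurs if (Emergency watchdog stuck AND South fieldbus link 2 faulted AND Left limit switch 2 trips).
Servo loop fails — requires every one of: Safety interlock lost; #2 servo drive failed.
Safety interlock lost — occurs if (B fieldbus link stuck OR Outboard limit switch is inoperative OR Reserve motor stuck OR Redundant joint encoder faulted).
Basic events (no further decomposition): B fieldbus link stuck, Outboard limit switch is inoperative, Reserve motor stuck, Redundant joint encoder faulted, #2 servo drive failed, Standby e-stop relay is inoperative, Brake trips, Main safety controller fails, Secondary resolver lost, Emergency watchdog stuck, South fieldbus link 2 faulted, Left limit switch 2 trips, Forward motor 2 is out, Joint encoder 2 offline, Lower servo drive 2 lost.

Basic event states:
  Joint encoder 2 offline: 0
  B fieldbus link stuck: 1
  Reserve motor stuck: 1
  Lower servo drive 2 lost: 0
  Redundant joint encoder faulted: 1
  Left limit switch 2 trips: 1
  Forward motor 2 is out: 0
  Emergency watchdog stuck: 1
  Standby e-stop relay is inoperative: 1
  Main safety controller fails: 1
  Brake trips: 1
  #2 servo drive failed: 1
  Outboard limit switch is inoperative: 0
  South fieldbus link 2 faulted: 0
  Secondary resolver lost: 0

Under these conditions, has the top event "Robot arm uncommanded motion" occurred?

Safety interlock lost [OR]: B fieldbus link stuck=occurs, Outboard limit switch is inoperative=not, Reserve motor stuck=occurs, Redundant joint encoder faulted=occurs → at least one input occurs → occurs.
Servo loop fails [AND]: Safety interlock lost=occurs, #2 servo drive failed=occurs → all inputs occur → occurs.
Controller stage unavailable [AND]: Emergency watchdog stuck=occurs, South fieldbus link 2 faulted=not, Left limit switch 2 trips=occurs → not all inputs occur → does not occur.
Feedback branch unavailable [AND]: Secondary resolver lost=not, Controller stage unavailable=not → not all inputs occur → does not occur.
Brake chain fails [OR]: Standby e-stop relay is inoperative=occurs, Brake trips=occurs, Main safety controller fails=occurs, Feedback branch unavailable=not → at least one input occurs → occurs.
E-stop path inoperative [AND]: Servo loop fails=occurs, Brake chain fails=occurs → all inputs occur → occurs.
Safety interlock 2 lost [OR]: Forward motor 2 is out=not, Joint encoder 2 offline=not, Lower servo drive 2 lost=not → no input occurs → does not occur.
Robot arm uncommanded motion [OR]: E-stop path inoperative=occurs, Safety interlock 2 lost=not → at least one input occurs → occurs.

Yes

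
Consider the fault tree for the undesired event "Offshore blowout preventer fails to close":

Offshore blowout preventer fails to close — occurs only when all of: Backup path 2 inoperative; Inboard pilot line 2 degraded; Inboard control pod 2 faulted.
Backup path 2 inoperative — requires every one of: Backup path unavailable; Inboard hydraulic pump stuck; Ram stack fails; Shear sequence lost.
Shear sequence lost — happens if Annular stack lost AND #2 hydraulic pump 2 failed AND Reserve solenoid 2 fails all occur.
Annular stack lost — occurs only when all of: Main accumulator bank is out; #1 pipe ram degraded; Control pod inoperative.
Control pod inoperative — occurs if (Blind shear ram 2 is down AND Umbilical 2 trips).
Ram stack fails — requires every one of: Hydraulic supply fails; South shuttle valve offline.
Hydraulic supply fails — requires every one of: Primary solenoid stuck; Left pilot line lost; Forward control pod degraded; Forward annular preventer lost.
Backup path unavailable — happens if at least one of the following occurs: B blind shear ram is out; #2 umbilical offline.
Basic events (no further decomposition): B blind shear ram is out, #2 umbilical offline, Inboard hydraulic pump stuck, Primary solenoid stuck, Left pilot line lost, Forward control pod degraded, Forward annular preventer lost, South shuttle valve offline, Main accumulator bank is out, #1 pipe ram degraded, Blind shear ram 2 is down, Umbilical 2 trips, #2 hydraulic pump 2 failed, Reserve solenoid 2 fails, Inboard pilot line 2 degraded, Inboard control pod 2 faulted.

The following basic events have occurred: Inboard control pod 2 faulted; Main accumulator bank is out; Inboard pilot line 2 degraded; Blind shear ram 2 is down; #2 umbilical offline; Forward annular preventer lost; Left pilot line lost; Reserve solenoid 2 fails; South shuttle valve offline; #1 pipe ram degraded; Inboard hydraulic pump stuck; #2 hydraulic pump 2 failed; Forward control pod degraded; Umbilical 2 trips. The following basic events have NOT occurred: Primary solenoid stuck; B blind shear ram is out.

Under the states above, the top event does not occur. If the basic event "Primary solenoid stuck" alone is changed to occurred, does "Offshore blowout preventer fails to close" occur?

Yes

Counterfactual: set "Primary solenoid stuck" to occurred.
Backup path unavailable [OR]: B blind shear ram is out=not, #2 umbilical offline=occurs → at least one input occurs → occurs.
Hydraulic supply fails [AND]: Primary solenoid stuck=occurs, Left pilot line lost=occurs, Forward control pod degraded=occurs, Forward annular preventer lost=occurs → all inputs occur → occurs.
Ram stack fails [AND]: Hydraulic supply fails=occurs, South shuttle valve offline=occurs → all inputs occur → occurs.
Control pod inoperative [AND]: Blind shear ram 2 is down=occurs, Umbilical 2 trips=occurs → all inputs occur → occurs.
Annular stack lost [AND]: Main accumulator bank is out=occurs, #1 pipe ram degraded=occurs, Control pod inoperative=occurs → all inputs occur → occurs.
Shear sequence lost [AND]: Annular stack lost=occurs, #2 hydraulic pump 2 failed=occurs, Reserve solenoid 2 fails=occurs → all inputs occur → occurs.
Backup path 2 inoperative [AND]: Backup path unavailable=occurs, Inboard hydraulic pump stuck=occurs, Ram stack fails=occurs, Shear sequence lost=occurs → all inputs occur → occurs.
Offshore blowout preventer fails to close [AND]: Backup path 2 inoperative=occurs, Inboard pilot line 2 degraded=occurs, Inboard control pod 2 faulted=occurs → all inputs occur → occurs.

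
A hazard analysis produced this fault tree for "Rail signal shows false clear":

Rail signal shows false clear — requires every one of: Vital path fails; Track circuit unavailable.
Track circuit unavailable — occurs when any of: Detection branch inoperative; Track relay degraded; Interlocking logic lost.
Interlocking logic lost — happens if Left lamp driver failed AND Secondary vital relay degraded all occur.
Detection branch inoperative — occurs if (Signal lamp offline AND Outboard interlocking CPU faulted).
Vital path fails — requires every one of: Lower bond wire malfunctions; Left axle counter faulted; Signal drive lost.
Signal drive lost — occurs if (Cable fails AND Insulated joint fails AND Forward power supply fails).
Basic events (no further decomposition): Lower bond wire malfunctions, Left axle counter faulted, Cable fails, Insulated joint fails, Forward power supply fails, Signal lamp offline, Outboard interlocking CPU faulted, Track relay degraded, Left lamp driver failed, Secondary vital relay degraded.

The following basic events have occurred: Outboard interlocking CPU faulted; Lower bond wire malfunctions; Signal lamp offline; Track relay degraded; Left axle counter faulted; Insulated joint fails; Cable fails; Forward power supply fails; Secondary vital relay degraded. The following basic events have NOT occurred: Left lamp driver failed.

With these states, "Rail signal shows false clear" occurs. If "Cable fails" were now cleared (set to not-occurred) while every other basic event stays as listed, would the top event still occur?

Counterfactual: set "Cable fails" to not occurred.
Signal drive lost [AND]: Cable fails=not, Insulated joint fails=occurs, Forward power supply fails=occurs → not all inputs occur → does not occur.
Vital path fails [AND]: Lower bond wire malfunctions=occurs, Left axle counter faulted=occurs, Signal drive lost=not → not all inputs occur → does not occur.
Detection branch inoperative [AND]: Signal lamp offline=occurs, Outboard interlocking CPU faulted=occurs → all inputs occur → occurs.
Interlocking logic lost [AND]: Left lamp driver failed=not, Secondary vital relay degraded=occurs → not all inputs occur → does not occur.
Track circuit unavailable [OR]: Detection branch inoperative=occurs, Track relay degraded=occurs, Interlocking logic lost=not → at least one input occurs → occurs.
Rail signal shows false clear [AND]: Vital path fails=not, Track circuit unavailable=occurs → not all inputs occur → does not occur.

No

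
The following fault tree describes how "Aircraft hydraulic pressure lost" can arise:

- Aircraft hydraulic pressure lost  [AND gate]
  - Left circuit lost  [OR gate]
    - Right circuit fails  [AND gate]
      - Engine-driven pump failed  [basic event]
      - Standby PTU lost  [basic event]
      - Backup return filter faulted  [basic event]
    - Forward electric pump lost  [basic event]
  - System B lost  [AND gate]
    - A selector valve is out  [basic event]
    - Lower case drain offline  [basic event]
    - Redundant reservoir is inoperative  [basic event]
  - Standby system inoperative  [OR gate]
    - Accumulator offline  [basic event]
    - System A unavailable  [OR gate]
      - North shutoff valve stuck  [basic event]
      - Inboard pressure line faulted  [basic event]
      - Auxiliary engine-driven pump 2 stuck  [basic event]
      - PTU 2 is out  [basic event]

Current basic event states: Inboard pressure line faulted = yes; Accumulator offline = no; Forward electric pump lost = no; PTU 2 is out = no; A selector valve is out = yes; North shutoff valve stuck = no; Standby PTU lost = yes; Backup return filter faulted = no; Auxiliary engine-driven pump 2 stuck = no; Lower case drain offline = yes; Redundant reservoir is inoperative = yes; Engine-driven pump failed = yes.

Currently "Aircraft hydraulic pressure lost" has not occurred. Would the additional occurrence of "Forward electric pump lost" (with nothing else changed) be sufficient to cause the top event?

Counterfactual: set "Forward electric pump lost" to occurred.
Right circuit fails [AND]: Engine-driven pump failed=occurs, Standby PTU lost=occurs, Backup return filter faulted=not → not all inputs occur → does not occur.
Left circuit lost [OR]: Right circuit fails=not, Forward electric pump lost=occurs → at least one input occurs → occurs.
System B lost [AND]: A selector valve is out=occurs, Lower case drain offline=occurs, Redundant reservoir is inoperative=occurs → all inputs occur → occurs.
System A unavailable [OR]: North shutoff valve stuck=not, Inboard pressure line faulted=occurs, Auxiliary engine-driven pump 2 stuck=not, PTU 2 is out=not → at least one input occurs → occurs.
Standby system inoperative [OR]: Accumulator offline=not, System A unavailable=occurs → at least one input occurs → occurs.
Aircraft hydraulic pressure lost [AND]: Left circuit lost=occurs, System B lost=occurs, Standby system inoperative=occurs → all inputs occur → occurs.

Yes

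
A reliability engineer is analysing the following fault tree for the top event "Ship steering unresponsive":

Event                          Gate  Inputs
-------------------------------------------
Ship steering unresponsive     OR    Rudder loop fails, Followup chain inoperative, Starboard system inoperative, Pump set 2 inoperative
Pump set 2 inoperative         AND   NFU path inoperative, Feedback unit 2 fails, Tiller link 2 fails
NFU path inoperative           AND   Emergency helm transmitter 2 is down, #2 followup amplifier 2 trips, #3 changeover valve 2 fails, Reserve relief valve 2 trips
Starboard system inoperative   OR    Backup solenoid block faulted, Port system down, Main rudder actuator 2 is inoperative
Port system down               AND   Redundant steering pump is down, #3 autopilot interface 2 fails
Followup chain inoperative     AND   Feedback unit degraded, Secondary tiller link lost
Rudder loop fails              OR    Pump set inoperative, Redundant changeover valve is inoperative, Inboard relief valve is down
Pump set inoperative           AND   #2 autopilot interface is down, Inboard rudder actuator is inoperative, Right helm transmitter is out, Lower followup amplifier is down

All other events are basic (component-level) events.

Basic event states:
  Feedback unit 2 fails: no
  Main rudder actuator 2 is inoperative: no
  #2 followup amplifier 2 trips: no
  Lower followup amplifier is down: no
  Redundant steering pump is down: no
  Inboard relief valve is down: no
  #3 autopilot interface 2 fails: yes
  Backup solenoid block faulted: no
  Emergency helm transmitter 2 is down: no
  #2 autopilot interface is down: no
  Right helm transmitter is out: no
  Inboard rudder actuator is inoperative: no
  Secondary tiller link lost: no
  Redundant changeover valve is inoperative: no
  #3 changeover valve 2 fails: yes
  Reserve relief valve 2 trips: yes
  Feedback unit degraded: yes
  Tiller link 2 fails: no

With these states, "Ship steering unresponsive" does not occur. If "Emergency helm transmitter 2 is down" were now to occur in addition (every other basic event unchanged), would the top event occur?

Counterfactual: set "Emergency helm transmitter 2 is down" to occurred.
Pump set inoperative [AND]: #2 autopilot interface is down=not, Inboard rudder actuator is inoperative=not, Right helm transmitter is out=not, Lower followup amplifier is down=not → not all inputs occur → does not occur.
Rudder loop fails [OR]: Pump set inoperative=not, Redundant changeover valve is inoperative=not, Inboard relief valve is down=not → no input occurs → does not occur.
Followup chain inoperative [AND]: Feedback unit degraded=occurs, Secondary tiller link lost=not → not all inputs occur → does not occur.
Port system down [AND]: Redundant steering pump is down=not, #3 autopilot interface 2 fails=occurs → not all inputs occur → does not occur.
Starboard system inoperative [OR]: Backup solenoid block faulted=not, Port system down=not, Main rudder actuator 2 is inoperative=not → no input occurs → does not occur.
NFU path inoperative [AND]: Emergency helm transmitter 2 is down=occurs, #2 followup amplifier 2 trips=not, #3 changeover valve 2 fails=occurs, Reserve relief valve 2 trips=occurs → not all inputs occur → does not occur.
Pump set 2 inoperative [AND]: NFU path inoperative=not, Feedback unit 2 fails=not, Tiller link 2 fails=not → not all inputs occur → does not occur.
Ship steering unresponsive [OR]: Rudder loop fails=not, Followup chain inoperative=not, Starboard system inoperative=not, Pump set 2 inoperative=not → no input occurs → does not occur.

No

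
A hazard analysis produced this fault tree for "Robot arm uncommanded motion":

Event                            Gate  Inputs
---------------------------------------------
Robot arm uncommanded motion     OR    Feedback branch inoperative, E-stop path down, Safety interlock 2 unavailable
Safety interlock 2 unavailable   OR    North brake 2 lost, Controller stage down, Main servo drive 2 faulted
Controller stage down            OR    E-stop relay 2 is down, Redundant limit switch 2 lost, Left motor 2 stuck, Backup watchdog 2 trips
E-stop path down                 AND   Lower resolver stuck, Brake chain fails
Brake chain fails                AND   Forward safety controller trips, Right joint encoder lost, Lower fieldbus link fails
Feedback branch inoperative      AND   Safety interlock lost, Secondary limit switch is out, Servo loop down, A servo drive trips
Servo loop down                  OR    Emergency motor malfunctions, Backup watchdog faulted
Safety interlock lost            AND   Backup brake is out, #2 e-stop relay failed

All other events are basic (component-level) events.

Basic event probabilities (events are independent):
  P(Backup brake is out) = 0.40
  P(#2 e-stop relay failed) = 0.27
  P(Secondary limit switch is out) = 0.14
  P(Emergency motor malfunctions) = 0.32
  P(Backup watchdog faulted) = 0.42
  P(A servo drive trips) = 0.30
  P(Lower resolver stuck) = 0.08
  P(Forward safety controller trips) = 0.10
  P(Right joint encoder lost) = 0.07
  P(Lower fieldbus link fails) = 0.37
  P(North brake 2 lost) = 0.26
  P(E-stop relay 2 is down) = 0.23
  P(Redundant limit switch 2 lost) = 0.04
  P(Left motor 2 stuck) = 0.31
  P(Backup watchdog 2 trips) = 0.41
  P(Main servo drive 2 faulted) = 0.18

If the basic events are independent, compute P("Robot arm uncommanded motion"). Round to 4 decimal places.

0.8179

P(Safety interlock lost) [AND] = 0.40 × 0.27 = 0.108000
P(Servo loop down) [OR] = 1 − (1−0.32) × (1−0.42) = 0.605600
P(Feedback branch inoperative) [AND] = 0.108000 × 0.14 × 0.605600 × 0.30 = 0.002747
P(Brake chain fails) [AND] = 0.10 × 0.07 × 0.37 = 0.002590
P(E-stop path down) [AND] = 0.08 × 0.002590 = 0.000207
P(Controller stage down) [OR] = 1 − (1−0.23) × (1−0.04) × (1−0.31) × (1−0.41) = 0.699072
P(Safety interlock 2 unavailable) [OR] = 1 − (1−0.26) × (1−0.699072) × (1−0.18) = 0.817397
P(Robot arm uncommanded motion) [OR] = 1 − (1−0.002747) × (1−0.000207) × (1−0.817397) = 0.817936
Rounded to 4 decimal places: P(Robot arm uncommanded motion) ≈ 0.8179.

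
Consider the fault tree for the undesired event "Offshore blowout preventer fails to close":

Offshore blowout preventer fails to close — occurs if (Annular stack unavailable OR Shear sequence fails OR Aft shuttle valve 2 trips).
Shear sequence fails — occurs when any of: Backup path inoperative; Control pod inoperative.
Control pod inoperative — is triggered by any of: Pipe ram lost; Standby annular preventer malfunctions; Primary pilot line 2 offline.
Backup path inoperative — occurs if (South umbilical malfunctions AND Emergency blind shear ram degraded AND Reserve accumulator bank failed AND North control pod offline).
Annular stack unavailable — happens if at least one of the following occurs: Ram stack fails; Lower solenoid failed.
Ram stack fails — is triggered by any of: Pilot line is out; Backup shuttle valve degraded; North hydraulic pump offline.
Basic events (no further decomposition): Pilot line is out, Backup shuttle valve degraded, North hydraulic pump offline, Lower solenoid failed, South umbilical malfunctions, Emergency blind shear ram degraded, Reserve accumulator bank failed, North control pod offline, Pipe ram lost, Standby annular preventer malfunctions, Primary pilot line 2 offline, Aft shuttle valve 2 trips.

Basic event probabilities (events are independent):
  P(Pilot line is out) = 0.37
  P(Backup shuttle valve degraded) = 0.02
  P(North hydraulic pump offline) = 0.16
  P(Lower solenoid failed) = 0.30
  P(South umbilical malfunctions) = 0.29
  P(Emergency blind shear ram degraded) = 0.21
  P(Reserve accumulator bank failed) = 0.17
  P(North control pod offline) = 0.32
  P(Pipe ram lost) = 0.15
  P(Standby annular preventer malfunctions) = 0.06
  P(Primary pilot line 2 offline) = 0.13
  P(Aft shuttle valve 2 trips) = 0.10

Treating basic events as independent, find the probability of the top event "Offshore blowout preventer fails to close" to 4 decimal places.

0.7736

P(Ram stack fails) [OR] = 1 − (1−0.37) × (1−0.02) × (1−0.16) = 0.481384
P(Annular stack unavailable) [OR] = 1 − (1−0.481384) × (1−0.30) = 0.636969
P(Backup path inoperative) [AND] = 0.29 × 0.21 × 0.17 × 0.32 = 0.003313
P(Control pod inoperative) [OR] = 1 − (1−0.15) × (1−0.06) × (1−0.13) = 0.304870
P(Shear sequence fails) [OR] = 1 − (1−0.003313) × (1−0.304870) = 0.307173
P(Offshore blowout preventer fails to close) [OR] = 1 − (1−0.636969) × (1−0.307173) × (1−0.10) = 0.773634
Rounded to 4 decimal places: P(Offshore blowout preventer fails to close) ≈ 0.7736.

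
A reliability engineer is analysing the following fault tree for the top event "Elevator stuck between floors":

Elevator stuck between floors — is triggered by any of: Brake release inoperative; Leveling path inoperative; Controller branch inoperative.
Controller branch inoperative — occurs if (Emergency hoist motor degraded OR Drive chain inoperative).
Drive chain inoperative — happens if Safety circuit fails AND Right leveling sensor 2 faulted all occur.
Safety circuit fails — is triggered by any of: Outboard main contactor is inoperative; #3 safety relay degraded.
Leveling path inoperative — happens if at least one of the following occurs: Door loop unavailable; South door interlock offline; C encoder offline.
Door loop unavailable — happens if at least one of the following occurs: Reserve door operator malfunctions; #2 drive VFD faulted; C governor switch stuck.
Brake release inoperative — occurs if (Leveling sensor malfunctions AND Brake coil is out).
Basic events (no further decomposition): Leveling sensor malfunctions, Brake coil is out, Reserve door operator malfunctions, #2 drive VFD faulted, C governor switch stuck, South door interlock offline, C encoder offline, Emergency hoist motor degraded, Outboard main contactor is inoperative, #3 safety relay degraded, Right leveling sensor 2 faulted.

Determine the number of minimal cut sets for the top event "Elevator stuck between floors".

9

Brake release inoperative [AND]: one cut set from each child combined → 1 × 1 = 1 cut set(s).
Door loop unavailable [OR]: union of children's cut sets → 3 cut set(s).
Leveling path inoperative [OR]: union of children's cut sets → 5 cut set(s).
Safety circuit fails [OR]: union of children's cut sets → 2 cut set(s).
Drive chain inoperative [AND]: one cut set from each child combined → 2 × 1 = 2 cut set(s).
Controller branch inoperative [OR]: union of children's cut sets → 3 cut set(s).
Elevator stuck between floors [OR]: union of children's cut sets → 9 cut set(s).
Minimal cut sets: {Brake coil is out, Leveling sensor malfunctions}; {Reserve door operator malfunctions}; {#2 drive VFD faulted}; {C governor switch stuck}; {South door interlock offline}; {C encoder offline}; {Emergency hoist motor degraded}; {Outboard main contactor is inoperative, Right leveling sensor 2 faulted}; {#3 safety relay degraded, Right leveling sensor 2 faulted}.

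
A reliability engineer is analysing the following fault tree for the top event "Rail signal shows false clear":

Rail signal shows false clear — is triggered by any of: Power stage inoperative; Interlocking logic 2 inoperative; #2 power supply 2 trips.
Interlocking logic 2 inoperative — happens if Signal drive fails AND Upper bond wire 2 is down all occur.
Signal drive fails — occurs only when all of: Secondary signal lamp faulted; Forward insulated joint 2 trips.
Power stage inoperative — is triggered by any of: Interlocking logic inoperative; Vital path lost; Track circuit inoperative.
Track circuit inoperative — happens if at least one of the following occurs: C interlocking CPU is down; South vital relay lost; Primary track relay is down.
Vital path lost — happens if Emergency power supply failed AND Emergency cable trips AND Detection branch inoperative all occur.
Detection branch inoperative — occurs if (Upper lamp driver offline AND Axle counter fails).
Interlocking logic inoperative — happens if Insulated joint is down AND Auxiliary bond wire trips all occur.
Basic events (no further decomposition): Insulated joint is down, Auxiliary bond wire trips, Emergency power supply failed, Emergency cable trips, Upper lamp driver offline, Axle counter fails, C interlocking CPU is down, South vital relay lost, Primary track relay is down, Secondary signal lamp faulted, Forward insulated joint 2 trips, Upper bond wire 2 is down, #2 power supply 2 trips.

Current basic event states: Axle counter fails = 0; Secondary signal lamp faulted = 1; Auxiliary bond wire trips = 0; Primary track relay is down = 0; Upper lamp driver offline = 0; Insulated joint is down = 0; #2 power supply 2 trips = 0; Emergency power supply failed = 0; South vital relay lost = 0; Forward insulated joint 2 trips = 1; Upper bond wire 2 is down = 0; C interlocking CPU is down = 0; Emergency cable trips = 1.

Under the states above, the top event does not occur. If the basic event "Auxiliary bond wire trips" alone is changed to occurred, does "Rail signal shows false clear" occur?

No

Counterfactual: set "Auxiliary bond wire trips" to occurred.
Interlocking logic inoperative [AND]: Insulated joint is down=not, Auxiliary bond wire trips=occurs → not all inputs occur → does not occur.
Detection branch inoperative [AND]: Upper lamp driver offline=not, Axle counter fails=not → not all inputs occur → does not occur.
Vital path lost [AND]: Emergency power supply failed=not, Emergency cable trips=occurs, Detection branch inoperative=not → not all inputs occur → does not occur.
Track circuit inoperative [OR]: C interlocking CPU is down=not, South vital relay lost=not, Primary track relay is down=not → no input occurs → does not occur.
Power stage inoperative [OR]: Interlocking logic inoperative=not, Vital path lost=not, Track circuit inoperative=not → no input occurs → does not occur.
Signal drive fails [AND]: Secondary signal lamp faulted=occurs, Forward insulated joint 2 trips=occurs → all inputs occur → occurs.
Interlocking logic 2 inoperative [AND]: Signal drive fails=occurs, Upper bond wire 2 is down=not → not all inputs occur → does not occur.
Rail signal shows false clear [OR]: Power stage inoperative=not, Interlocking logic 2 inoperative=not, #2 power supply 2 trips=not → no input occurs → does not occur.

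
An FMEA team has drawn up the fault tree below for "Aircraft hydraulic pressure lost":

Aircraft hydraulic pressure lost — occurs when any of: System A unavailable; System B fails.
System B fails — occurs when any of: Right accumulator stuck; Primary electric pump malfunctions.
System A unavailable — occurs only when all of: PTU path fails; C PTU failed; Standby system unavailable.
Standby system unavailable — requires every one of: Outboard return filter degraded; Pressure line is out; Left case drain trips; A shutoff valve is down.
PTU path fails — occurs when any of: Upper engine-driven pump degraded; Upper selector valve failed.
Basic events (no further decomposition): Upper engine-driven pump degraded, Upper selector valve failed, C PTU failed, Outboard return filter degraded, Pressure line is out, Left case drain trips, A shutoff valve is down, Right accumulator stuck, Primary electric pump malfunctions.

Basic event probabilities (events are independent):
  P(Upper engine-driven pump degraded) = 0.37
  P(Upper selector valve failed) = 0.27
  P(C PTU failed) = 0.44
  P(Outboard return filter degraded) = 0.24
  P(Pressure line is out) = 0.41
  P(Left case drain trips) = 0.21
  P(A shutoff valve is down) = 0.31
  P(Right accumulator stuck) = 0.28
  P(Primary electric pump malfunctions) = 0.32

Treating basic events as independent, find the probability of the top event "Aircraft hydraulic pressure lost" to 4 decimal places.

0.5111

P(PTU path fails) [OR] = 1 − (1−0.37) × (1−0.27) = 0.540100
P(Standby system unavailable) [AND] = 0.24 × 0.41 × 0.21 × 0.31 = 0.006406
P(System A unavailable) [AND] = 0.540100 × 0.44 × 0.006406 = 0.001522
P(System B fails) [OR] = 1 − (1−0.28) × (1−0.32) = 0.510400
P(Aircraft hydraulic pressure lost) [OR] = 1 − (1−0.001522) × (1−0.510400) = 0.511145
Rounded to 4 decimal places: P(Aircraft hydraulic pressure lost) ≈ 0.5111.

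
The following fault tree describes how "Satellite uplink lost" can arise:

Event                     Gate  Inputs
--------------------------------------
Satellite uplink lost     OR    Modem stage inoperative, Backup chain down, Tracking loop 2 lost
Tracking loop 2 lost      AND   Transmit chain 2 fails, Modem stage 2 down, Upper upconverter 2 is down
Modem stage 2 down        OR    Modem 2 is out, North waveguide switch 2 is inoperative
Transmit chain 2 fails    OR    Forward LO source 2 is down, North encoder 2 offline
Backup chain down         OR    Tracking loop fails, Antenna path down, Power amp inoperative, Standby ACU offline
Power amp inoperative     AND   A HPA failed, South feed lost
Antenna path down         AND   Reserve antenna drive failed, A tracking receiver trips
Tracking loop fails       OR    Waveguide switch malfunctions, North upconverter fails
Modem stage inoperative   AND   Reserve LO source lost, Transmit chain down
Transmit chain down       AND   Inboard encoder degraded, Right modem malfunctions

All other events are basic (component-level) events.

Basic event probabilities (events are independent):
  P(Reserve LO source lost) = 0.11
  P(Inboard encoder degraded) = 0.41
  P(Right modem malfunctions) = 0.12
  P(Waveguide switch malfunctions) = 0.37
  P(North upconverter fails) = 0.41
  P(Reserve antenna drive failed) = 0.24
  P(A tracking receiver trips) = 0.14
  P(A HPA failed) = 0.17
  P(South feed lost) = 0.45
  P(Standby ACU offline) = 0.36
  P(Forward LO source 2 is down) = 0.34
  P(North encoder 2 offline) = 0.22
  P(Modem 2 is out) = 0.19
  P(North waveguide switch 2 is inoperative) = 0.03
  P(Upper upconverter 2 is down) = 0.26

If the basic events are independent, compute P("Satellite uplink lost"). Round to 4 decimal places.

0.7945

P(Transmit chain down) [AND] = 0.41 × 0.12 = 0.049200
P(Modem stage inoperative) [AND] = 0.11 × 0.049200 = 0.005412
P(Tracking loop fails) [OR] = 1 − (1−0.37) × (1−0.41) = 0.628300
P(Antenna path down) [AND] = 0.24 × 0.14 = 0.033600
P(Power amp inoperative) [AND] = 0.17 × 0.45 = 0.076500
P(Backup chain down) [OR] = 1 − (1−0.628300) × (1−0.033600) × (1−0.076500) × (1−0.36) = 0.787692
P(Transmit chain 2 fails) [OR] = 1 − (1−0.34) × (1−0.22) = 0.485200
P(Modem stage 2 down) [OR] = 1 − (1−0.19) × (1−0.03) = 0.214300
P(Tracking loop 2 lost) [AND] = 0.485200 × 0.214300 × 0.26 = 0.027034
P(Satellite uplink lost) [OR] = 1 − (1−0.005412) × (1−0.787692) × (1−0.027034) = 0.794549
Rounded to 4 decimal places: P(Satellite uplink lost) ≈ 0.7945.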